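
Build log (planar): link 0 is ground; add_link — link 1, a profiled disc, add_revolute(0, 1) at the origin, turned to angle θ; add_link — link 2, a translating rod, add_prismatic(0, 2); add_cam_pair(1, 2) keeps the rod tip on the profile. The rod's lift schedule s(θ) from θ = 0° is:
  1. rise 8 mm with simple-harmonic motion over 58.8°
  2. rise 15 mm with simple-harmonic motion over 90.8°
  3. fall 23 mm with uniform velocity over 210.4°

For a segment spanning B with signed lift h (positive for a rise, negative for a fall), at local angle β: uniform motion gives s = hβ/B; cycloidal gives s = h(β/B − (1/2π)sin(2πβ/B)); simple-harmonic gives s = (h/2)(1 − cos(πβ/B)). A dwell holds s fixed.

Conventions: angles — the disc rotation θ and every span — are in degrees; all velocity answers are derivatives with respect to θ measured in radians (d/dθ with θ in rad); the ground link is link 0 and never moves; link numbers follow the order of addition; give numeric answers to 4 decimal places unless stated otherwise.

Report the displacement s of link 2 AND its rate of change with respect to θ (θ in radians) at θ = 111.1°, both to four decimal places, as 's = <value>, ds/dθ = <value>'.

seg 1 [0°–58.8°] simple-harmonic, h=8: full span → s += 8 → s = 8.0000
seg 2 [58.8°–149.6°] simple-harmonic, h=15: θ=111.1° here. β=52.3, B=90.8. 15/2·(1 − cos(π·0.5760)) = 9.2735 → s = 17.2735
velocity in seg [58.8°–149.6°] (simple-harmonic), θ in radians: β = 52.3° = 0.9128 rad, B = 90.8° = 1.5848 rad; ds/dθ = (πh/(2B)) sin(πβ/B) = (π·15/(2·1.5848)) sin(π·0.5760) = 14.446164 mm/rad

s = 17.2735, ds/dθ = 14.4462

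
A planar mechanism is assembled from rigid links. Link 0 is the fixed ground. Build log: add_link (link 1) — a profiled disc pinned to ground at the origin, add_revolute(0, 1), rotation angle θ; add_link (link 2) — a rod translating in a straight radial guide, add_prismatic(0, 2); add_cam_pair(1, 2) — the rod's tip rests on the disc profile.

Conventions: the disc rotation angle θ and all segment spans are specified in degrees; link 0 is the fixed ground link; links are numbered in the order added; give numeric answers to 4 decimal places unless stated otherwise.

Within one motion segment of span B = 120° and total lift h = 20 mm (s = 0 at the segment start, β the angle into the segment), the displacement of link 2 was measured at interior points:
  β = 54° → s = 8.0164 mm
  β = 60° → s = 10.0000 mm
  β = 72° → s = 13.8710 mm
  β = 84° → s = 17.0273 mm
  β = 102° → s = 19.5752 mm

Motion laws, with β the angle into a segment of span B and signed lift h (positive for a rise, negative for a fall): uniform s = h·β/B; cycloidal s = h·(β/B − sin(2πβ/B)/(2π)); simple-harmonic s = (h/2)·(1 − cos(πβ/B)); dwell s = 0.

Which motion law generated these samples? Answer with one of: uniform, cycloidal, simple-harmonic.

candidates at β/B = r: uniform s = h·r (linear in β); cycloidal s = h·(r − sin(2πr)/(2π)); simple-harmonic s = (h/2)(1 − cos(πr))
β=54°: printed 8.0164 | uniform 9.0000, cycloidal 8.0164, simple-harmonic 8.4357
β=60°: printed 10.0000 | uniform 10.0000, cycloidal 10.0000, simple-harmonic 10.0000
β=72°: printed 13.8710 | uniform 12.0000, cycloidal 13.8710, simple-harmonic 13.0902
β=84°: printed 17.0273 | uniform 14.0000, cycloidal 17.0273, simple-harmonic 15.8779
β=102°: printed 19.5752 | uniform 17.0000, cycloidal 19.5752, simple-harmonic 18.9101
only one law matches every sample → cycloidal

cycloidal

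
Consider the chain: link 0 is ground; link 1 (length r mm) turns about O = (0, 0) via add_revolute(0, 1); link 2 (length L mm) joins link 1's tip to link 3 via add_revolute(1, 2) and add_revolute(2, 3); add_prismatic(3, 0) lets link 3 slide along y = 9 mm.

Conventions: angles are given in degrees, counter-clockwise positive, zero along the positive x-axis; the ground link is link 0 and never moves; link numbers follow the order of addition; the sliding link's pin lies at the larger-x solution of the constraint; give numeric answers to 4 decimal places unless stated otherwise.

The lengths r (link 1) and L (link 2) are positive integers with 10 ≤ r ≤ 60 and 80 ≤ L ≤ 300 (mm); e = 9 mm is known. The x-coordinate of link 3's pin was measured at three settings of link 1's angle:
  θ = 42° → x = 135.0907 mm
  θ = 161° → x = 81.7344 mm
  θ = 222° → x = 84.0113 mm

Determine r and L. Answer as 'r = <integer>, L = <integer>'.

constraint per measurement: (x − r cos θ)² + (r sin θ − e)² = L²
subtracting the θ₁ and θ₂ equations cancels the r² and L² terms:
r = (x₁² − x₂²) / (2[(x₁cos θ₁ + e sin θ₁) − (x₂cos θ₂ + e sin θ₂)]) = 32.0000 → r = 32
L² = (x₁ − r cos θ₁)² + (r sin θ₁ − e)² = 12543.9929 → L = 112.0000 → L = 112
check at θ₃=222°: x = 84.0113 (printed 84.0113) ✓

r = 32, L = 112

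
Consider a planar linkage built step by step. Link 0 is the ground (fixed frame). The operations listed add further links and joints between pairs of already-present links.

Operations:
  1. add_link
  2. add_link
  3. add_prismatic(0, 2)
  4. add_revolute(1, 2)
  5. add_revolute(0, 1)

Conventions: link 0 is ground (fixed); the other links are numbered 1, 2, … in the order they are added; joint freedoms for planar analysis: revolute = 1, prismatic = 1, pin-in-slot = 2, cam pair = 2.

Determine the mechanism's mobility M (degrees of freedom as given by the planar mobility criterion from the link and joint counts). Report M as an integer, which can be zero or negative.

(L,J1,J2)=(1,0,0); link0 fixed
link1: (2,0,0)
link2: (3,0,0)
P 0-2 [J1]: (3,1,0)
R 1-2 [J1]: (3,2,0)
R 0-1 [J1]: (3,3,0)
Grübler: 3·2 − 2·3 − 0 = 0

M = 0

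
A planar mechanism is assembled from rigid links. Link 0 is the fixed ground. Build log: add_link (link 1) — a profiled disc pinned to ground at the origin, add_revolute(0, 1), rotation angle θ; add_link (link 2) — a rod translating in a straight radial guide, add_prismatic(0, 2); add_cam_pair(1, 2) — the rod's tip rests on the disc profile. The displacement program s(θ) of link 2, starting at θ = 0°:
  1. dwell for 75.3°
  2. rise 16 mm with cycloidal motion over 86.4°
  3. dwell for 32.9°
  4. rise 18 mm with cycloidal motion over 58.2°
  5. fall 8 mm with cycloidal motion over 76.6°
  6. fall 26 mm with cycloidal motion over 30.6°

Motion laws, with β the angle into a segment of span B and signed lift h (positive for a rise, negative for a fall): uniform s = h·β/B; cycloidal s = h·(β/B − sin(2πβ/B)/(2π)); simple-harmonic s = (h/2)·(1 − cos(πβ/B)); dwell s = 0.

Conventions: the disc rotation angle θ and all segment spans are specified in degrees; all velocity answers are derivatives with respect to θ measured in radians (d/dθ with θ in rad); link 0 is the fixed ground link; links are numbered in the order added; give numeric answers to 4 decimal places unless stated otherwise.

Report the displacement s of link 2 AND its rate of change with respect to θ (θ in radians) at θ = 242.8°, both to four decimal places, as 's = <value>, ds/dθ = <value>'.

seg 1 [0°–75.3°] dwell: s stays 0.0000
seg 2 [75.3°–161.7°] cycloidal, h=16: full span → s += 16 → s = 16.0000
seg 3 [161.7°–194.6°] dwell: s stays 16.0000
seg 4 [194.6°–252.8°] cycloidal, h=18: θ=242.8° here. β=48.2, B=58.2. 18·(0.8282 − sin(2π·0.8282)/(2π)) = 17.4333 → s = 33.4333
velocity in seg [194.6°–252.8°] (cycloidal), θ in radians: β = 48.2° = 0.8412 rad, B = 58.2° = 1.0158 rad; ds/dθ = (h/B)(1 − cos(2πβ/B)) = (18/1.0158)(1 − cos(2π·0.8282)) = 9.361760 mm/rad

s = 33.4333, ds/dθ = 9.3618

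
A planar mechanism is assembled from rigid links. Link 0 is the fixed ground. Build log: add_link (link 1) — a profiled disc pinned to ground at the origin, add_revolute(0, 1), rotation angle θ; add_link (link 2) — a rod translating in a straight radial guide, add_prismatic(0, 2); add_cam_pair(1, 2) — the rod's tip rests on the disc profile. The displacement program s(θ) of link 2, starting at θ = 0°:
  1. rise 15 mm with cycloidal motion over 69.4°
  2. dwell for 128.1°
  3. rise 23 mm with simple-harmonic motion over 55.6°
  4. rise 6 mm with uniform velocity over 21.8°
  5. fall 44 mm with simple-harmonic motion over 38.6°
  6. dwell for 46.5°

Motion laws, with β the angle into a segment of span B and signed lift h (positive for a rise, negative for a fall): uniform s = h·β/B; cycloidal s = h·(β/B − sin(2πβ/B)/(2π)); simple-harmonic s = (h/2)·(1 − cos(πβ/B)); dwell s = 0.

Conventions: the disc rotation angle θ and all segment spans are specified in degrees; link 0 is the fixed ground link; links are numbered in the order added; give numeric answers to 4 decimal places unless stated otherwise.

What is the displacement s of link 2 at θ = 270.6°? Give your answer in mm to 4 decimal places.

seg 1 [0°–69.4°] cycloidal, h=15: full span → s += 15 → s = 15.0000
seg 2 [69.4°–197.5°] dwell: s stays 15.0000
seg 3 [197.5°–253.1°] simple-harmonic, h=23: full span → s += 23 → s = 38.0000
seg 4 [253.1°–274.9°] uniform, h=6: θ=270.6° here. β=17.5, B=21.8. 6·17.5/21.8 = 4.8165 → s = 42.8165

42.8165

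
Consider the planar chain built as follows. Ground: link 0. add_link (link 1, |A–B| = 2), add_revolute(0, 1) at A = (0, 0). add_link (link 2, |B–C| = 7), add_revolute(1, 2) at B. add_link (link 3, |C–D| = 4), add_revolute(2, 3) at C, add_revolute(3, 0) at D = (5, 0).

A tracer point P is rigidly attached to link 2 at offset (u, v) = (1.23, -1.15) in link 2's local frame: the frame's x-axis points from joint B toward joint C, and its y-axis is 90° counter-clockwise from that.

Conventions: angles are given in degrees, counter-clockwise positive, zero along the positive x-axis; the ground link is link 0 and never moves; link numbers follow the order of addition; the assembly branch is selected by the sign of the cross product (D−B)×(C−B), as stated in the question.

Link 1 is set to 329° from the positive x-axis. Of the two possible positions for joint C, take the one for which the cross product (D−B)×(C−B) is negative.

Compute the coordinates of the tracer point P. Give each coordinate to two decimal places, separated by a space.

A=(0,0), D=(5.00,0)
B = A + 2.00·(cos329°, sin329°) = (1.7143, -1.0301)
|BD| = 3.4433
circle(B,7.00) ∩ circle(D,4.00): a=6.5135, h=2.5640
  candidates: C₊=(7.1626,3.3650) cross=8.829; C₋=(8.6966,-1.5281) cross=-8.829
  branch - wants cross < 0 → take C=(8.6966,-1.5281) (cross=-8.829)
ex = (C−B)/|BC| = (0.9975,-0.0712); ey = (0.0712,0.9975)
P = B + 1.23·ex + -1.15·ey = (2.8594,-2.2647)

2.86 -2.26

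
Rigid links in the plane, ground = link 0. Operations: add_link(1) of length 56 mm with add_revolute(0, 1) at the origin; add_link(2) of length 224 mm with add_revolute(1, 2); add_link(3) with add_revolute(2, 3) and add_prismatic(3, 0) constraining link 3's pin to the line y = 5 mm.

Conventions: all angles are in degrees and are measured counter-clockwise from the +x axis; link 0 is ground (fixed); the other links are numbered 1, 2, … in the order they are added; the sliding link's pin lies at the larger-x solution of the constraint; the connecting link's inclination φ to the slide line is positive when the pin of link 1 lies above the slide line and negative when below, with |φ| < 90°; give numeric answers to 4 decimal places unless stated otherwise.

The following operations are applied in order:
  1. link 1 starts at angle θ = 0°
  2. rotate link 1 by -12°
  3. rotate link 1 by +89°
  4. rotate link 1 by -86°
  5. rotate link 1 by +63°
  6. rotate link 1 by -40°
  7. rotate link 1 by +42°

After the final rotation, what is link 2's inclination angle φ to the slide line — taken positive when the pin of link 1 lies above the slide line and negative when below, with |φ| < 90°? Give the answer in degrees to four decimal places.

geometry: r = 56 mm, L = 224 mm, e = 5 mm; θ starts at 0°
rotate link 1 by -12°: θ ← 0° -12° = -12°
rotate link 1 by +89°: θ ← -12° +89° = 77°
rotate link 1 by -86°: θ ← 77° -86° = -9°
rotate link 1 by +63°: θ ← -9° +63° = 54°
rotate link 1 by -40°: θ ← 54° -40° = 14°
rotate link 1 by +42°: θ ← 14° +42° = 56°
h = r sin θ − e = 46.426104 − 5 = 41.426104
sin φ = h / L = 41.426104 / 224 = 0.18493796
φ = arcsin(0.18493796) = 10.657516°

10.6575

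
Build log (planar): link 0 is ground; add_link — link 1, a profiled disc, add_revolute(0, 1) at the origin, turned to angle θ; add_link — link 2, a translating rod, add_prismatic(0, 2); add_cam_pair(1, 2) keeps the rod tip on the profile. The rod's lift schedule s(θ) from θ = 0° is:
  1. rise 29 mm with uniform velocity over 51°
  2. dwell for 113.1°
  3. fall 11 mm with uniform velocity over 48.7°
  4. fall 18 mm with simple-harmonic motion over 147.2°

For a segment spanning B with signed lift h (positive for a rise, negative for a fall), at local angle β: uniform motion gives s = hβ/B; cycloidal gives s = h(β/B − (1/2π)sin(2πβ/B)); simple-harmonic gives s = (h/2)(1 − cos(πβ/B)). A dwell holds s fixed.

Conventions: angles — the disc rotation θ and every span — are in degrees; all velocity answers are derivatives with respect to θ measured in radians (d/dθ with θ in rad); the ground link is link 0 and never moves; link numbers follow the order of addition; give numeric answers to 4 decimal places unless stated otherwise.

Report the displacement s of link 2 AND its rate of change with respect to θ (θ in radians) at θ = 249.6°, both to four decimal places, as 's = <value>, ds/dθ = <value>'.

seg 1 [0°–51°] uniform, h=29: full span → s += 29 → s = 29.0000
seg 2 [51°–164.1°] dwell: s stays 29.0000
seg 3 [164.1°–212.8°] uniform, h=-11: full span → s += -11 → s = 18.0000
seg 4 [212.8°–360°] simple-harmonic, h=-18: θ=249.6° here. β=36.8, B=147.2. -18/2·(1 − cos(π·0.2500)) = -2.6360 → s = 15.3640
velocity in seg [212.8°–360°] (simple-harmonic), θ in radians: β = 36.8° = 0.6423 rad, B = 147.2° = 2.5691 rad; ds/dθ = (πh/(2B)) sin(πβ/B) = (π·(-18)/(2·2.5691)) sin(π·0.2500) = -7.782018 mm/rad

s = 15.3640, ds/dθ = -7.7820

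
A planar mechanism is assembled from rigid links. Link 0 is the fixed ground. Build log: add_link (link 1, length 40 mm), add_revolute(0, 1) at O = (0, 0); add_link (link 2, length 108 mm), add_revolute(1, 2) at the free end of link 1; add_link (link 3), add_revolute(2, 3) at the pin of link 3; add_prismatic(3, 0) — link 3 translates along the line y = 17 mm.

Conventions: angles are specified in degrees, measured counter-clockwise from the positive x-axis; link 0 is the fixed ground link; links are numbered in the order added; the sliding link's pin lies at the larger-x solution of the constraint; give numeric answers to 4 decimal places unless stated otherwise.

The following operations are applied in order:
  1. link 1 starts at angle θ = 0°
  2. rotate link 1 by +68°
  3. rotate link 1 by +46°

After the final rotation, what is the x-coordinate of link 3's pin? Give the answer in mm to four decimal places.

geometry: r = 40 mm, L = 108 mm, e = 17 mm; θ starts at 0°
rotate link 1 by +68°: θ ← 0° +68° = 68°
rotate link 1 by +46°: θ ← 68° +46° = 114°
crank pin P = (r cos θ, r sin θ) = (-16.269466, 36.541818)
h = r sin θ − e = 36.541818 − 17 = 19.541818
x = r cos θ + √(L² − h²) = -16.269466 + 106.217312 = 89.947846

89.9478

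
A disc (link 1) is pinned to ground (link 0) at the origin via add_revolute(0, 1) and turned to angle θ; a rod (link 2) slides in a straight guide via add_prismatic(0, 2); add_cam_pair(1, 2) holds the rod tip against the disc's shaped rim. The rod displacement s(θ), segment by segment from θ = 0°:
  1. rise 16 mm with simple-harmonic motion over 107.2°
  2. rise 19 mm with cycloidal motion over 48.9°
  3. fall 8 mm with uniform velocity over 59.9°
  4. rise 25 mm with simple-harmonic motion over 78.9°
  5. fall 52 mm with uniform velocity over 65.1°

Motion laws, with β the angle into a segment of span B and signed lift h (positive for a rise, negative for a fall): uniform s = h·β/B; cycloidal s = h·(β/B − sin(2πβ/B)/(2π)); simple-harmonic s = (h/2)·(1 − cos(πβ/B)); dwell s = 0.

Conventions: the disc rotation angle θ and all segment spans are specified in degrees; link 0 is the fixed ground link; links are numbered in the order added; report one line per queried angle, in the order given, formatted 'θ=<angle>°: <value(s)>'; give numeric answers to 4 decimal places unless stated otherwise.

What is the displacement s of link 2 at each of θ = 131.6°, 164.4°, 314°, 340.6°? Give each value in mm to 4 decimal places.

segment 1 (0° to 107.2°, simple-harmonic, h = 16) is passed completely: s = 0.0000 + (16) = 16.0000
θ = 131.6° falls in segment 2 (107.2° to 156.1°, cycloidal, h = 19): β = 131.6 − 107.2 = 24.4°, B = 48.9°; Δs = 19·(0.4990 − sin(2π·0.4990)/(2π)) = 9.4611; s = 16.0000 + 9.4611 = 25.4611
segment 2 (107.2° to 156.1°, cycloidal, h = 19) is passed completely: s = 16.0000 + (19) = 35.0000
θ = 164.4° falls in segment 3 (156.1° to 216°, uniform, h = -8): β = 164.4 − 156.1 = 8.3°, B = 59.9°; Δs = -8·8.3/59.9 = -1.1085; s = 35.0000 − 1.1085 = 33.8915
segment 3 (156.1° to 216°, uniform, h = -8) is passed completely: s = 35.0000 + (-8) = 27.0000
segment 4 (216° to 294.9°, simple-harmonic, h = 25) is passed completely: s = 27.0000 + (25) = 52.0000
θ = 314° falls in segment 5 (294.9° to 360°, uniform, h = -52): β = 314 − 294.9 = 19.1°, B = 65.1°; Δs = -52·19.1/65.1 = -15.2565; s = 52.0000 − 15.2565 = 36.7435
θ = 340.6° falls in segment 5 (294.9° to 360°, uniform, h = -52): β = 340.6 − 294.9 = 45.7°, B = 65.1°; Δs = -52·45.7/65.1 = -36.5038; s = 52.0000 − 36.5038 = 15.4962

θ=131.6°: 25.4611
θ=164.4°: 33.8915
θ=314°: 36.7435
θ=340.6°: 15.4962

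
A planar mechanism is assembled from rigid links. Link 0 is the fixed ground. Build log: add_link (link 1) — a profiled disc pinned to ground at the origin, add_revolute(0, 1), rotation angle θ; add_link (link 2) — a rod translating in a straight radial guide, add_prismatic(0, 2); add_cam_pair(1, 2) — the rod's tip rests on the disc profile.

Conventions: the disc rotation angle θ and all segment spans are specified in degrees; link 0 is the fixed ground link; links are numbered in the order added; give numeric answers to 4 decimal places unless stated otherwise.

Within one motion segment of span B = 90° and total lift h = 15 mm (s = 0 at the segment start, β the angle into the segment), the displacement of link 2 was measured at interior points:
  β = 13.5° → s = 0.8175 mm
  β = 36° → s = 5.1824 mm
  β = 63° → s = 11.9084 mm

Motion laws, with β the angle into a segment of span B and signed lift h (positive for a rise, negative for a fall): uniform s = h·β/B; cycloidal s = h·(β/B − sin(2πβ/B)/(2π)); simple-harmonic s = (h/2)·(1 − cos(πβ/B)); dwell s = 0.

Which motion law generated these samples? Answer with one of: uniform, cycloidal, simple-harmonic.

candidates at β/B = r: uniform s = h·r (linear in β); cycloidal s = h·(r − sin(2πr)/(2π)); simple-harmonic s = (h/2)(1 − cos(πr))
β=13.5°: printed 0.8175 | uniform 2.2500, cycloidal 0.3186, simple-harmonic 0.8175
β=36°: printed 5.1824 | uniform 6.0000, cycloidal 4.5968, simple-harmonic 5.1824
β=63°: printed 11.9084 | uniform 10.5000, cycloidal 12.7705, simple-harmonic 11.9084
only one law matches every sample → simple-harmonic

simple-harmonic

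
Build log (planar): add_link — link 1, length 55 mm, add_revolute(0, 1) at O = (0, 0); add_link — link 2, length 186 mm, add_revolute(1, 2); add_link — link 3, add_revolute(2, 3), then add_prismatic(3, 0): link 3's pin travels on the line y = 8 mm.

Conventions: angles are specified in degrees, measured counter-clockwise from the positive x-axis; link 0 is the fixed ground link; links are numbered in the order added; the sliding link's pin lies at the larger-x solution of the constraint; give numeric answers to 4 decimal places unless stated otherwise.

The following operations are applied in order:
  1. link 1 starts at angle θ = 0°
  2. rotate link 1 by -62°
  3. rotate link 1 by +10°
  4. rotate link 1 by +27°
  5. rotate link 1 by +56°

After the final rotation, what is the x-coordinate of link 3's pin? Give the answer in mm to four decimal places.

geometry: r = 55 mm, L = 186 mm, e = 8 mm; θ starts at 0°
rotate link 1 by -62°: θ ← 0° -62° = -62°
rotate link 1 by +10°: θ ← -62° +10° = -52°
rotate link 1 by +27°: θ ← -52° +27° = -25°
rotate link 1 by +56°: θ ← -25° +56° = 31°
crank pin P = (r cos θ, r sin θ) = (47.144202, 28.327094)
h = r sin θ − e = 28.327094 − 8 = 20.327094
x = r cos θ + √(L² − h²) = 47.144202 + 184.885936 = 232.030137

232.0301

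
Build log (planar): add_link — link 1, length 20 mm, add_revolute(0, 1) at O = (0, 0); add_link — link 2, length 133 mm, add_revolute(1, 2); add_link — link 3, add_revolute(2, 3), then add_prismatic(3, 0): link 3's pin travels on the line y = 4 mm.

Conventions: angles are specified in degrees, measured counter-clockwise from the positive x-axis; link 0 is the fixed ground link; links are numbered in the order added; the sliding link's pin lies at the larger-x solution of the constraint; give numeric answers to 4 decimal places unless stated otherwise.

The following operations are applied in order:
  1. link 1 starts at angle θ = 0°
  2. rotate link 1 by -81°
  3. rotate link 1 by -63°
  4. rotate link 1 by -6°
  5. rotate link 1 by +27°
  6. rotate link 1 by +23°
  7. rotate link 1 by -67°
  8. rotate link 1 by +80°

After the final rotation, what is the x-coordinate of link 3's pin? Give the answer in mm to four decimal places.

geometry: r = 20 mm, L = 133 mm, e = 4 mm; θ starts at 0°
rotate link 1 by -81°: θ ← 0° -81° = -81°
rotate link 1 by -63°: θ ← -81° -63° = -144°
rotate link 1 by -6°: θ ← -144° -6° = -150°
rotate link 1 by +27°: θ ← -150° +27° = -123°
rotate link 1 by +23°: θ ← -123° +23° = -100°
rotate link 1 by -67°: θ ← -100° -67° = -167°
rotate link 1 by +80°: θ ← -167° +80° = -87°
crank pin P = (r cos θ, r sin θ) = (1.046719, -19.972591)
h = r sin θ − e = -19.972591 − 4 = -23.972591
x = r cos θ + √(L² − h²) = 1.046719 + 130.821691 = 131.868410

131.8684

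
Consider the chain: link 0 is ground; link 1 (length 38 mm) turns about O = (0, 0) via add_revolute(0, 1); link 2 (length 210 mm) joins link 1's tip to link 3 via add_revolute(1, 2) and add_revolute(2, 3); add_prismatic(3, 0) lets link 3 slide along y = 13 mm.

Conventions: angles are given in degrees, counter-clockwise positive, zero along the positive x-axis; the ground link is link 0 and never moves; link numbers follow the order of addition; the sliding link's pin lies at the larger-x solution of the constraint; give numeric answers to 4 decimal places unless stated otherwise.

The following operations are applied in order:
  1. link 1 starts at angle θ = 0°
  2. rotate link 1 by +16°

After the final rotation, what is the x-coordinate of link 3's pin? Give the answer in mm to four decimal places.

geometry: r = 38 mm, L = 210 mm, e = 13 mm; θ starts at 0°
rotate link 1 by +16°: θ ← 0° +16° = 16°
crank pin P = (r cos θ, r sin θ) = (36.527944, 10.474220)
h = r sin θ − e = 10.474220 − 13 = -2.525780
x = r cos θ + √(L² − h²) = 36.527944 + 209.984810 = 246.512754

246.5128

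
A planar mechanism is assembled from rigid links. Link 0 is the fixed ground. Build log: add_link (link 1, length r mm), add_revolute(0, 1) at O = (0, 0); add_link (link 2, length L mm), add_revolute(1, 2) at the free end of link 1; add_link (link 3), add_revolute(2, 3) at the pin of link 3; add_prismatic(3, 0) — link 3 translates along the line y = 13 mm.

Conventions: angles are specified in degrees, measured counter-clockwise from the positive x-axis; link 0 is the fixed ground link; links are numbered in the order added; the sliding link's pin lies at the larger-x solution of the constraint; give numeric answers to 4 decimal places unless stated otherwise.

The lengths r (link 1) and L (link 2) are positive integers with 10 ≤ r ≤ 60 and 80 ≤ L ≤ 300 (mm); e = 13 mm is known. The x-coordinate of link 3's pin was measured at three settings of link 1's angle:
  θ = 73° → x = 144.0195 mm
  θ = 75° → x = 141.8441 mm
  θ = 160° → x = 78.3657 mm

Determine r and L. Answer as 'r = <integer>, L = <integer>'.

constraint per measurement: (x − r cos θ)² + (r sin θ − e)² = L²
subtracting the θ₁ and θ₂ equations cancels the r² and L² terms:
r = (x₁² − x₂²) / (2[(x₁cos θ₁ + e sin θ₁) − (x₂cos θ₂ + e sin θ₂)]) = 58.9985 → r = 59
L² = (x₁ − r cos θ₁)² + (r sin θ₁ − e)² = 17955.9921 → L = 134.0000 → L = 134
check at θ₃=160°: x = 78.3657 (printed 78.3657) ✓

r = 59, L = 134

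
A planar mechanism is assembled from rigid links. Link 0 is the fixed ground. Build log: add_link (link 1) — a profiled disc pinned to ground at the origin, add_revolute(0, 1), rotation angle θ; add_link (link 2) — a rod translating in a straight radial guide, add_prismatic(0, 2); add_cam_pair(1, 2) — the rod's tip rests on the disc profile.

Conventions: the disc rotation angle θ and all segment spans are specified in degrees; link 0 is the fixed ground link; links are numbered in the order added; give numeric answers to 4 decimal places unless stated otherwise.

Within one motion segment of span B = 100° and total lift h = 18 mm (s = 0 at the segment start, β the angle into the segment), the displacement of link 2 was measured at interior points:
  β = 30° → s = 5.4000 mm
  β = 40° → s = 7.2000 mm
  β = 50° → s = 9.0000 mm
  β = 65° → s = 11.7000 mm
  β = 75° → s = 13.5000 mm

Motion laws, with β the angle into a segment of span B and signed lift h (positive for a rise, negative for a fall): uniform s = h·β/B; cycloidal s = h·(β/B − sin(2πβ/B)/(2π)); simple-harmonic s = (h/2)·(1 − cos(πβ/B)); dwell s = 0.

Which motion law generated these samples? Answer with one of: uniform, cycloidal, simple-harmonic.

candidates at β/B = r: uniform s = h·r (linear in β); cycloidal s = h·(r − sin(2πr)/(2π)); simple-harmonic s = (h/2)(1 − cos(πr))
β=30°: printed 5.4000 | uniform 5.4000, cycloidal 2.6754, simple-harmonic 3.7099
β=40°: printed 7.2000 | uniform 7.2000, cycloidal 5.5161, simple-harmonic 6.2188
β=50°: printed 9.0000 | uniform 9.0000, cycloidal 9.0000, simple-harmonic 9.0000
β=65°: printed 11.7000 | uniform 11.7000, cycloidal 14.0177, simple-harmonic 13.0859
β=75°: printed 13.5000 | uniform 13.5000, cycloidal 16.3648, simple-harmonic 15.3640
only one law matches every sample → uniform

uniform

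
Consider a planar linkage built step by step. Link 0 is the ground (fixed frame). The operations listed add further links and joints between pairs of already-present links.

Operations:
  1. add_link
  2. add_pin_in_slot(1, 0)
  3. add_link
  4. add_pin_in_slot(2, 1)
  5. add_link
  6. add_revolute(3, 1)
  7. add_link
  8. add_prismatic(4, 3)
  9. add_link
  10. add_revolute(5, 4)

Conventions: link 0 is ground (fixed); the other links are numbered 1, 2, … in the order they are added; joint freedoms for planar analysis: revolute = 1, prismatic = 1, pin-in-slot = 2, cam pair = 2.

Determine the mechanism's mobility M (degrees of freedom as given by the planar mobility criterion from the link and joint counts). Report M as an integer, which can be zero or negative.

L=1 J1=0 J2=0
add link → L=2 J1=0 J2=0
PS@1,0 dof=2 J2 → L=2 J1=0 J2=1
add link → L=3 J1=0 J2=1
PS@2,1 dof=2 J2 → L=3 J1=0 J2=2
add link → L=4 J1=0 J2=2
R@3,1 dof=1 J1 → L=4 J1=1 J2=2
add link → L=5 J1=1 J2=2
P@4,3 dof=1 J1 → L=5 J1=2 J2=2
add link → L=6 J1=2 J2=2
R@5,4 dof=1 J1 → L=6 J1=3 J2=2
M=3(L−1)−2J1−J2=3·5−2·3−2=7

M = 7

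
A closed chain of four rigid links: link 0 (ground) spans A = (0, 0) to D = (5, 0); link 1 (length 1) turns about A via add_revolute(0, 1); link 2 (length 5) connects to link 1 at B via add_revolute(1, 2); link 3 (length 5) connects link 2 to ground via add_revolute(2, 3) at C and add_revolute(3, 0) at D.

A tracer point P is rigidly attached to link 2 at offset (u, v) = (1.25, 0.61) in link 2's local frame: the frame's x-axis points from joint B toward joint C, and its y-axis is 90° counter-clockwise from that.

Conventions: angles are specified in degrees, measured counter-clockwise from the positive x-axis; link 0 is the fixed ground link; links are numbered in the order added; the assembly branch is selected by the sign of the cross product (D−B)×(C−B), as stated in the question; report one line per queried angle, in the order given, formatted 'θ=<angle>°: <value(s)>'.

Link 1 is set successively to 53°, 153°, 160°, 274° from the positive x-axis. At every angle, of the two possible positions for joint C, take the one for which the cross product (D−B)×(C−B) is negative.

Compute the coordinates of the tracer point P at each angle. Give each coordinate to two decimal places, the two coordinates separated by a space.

A=(0,0), D=(5.00,0)
θ=53°: B = A + 1.00·(cos53°, sin53°) = (0.6018, 0.7986)
θ=53°: |BD| = 4.4701
θ=53°: circle(B,5.00) ∩ circle(D,5.00): a=2.2351, h=4.4726
θ=53°:   candidates: C₊=(3.6000,4.8000) cross=19.993; C₋=(2.0018,-4.0014) cross=-19.993
θ=53°:   branch - wants cross < 0 → take C=(2.0018,-4.0014) (cross=-19.993)
θ=53°: ex = (C−B)/|BC| = (0.2800,-0.9600); ey = (0.9600,0.2800)
θ=53°: P = B + 1.25·ex + 0.61·ey = (1.5374,-0.2306)
θ=153°: B = A + 1.00·(cos153°, sin153°) = (-0.8910, 0.4540)
θ=153°: |BD| = 5.9085
θ=153°: circle(B,5.00) ∩ circle(D,5.00): a=2.9542, h=4.0339
θ=153°:   candidates: C₊=(2.3645,4.2490) cross=23.834; C₋=(1.7445,-3.7950) cross=-23.834
θ=153°:   branch - wants cross < 0 → take C=(1.7445,-3.7950) (cross=-23.834)
θ=153°: ex = (C−B)/|BC| = (0.5271,-0.8498); ey = (0.8498,0.5271)
θ=153°: P = B + 1.25·ex + 0.61·ey = (0.2863,-0.2867)
θ=160°: B = A + 1.00·(cos160°, sin160°) = (-0.9397, 0.3420)
θ=160°: |BD| = 5.9495
θ=160°: circle(B,5.00) ∩ circle(D,5.00): a=2.9748, h=4.0188
θ=160°:   candidates: C₊=(2.2612,4.1832) cross=23.910; C₋=(1.7991,-3.8411) cross=-23.910
θ=160°:   branch - wants cross < 0 → take C=(1.7991,-3.8411) (cross=-23.910)
θ=160°: ex = (C−B)/|BC| = (0.5478,-0.8366); ey = (0.8366,0.5478)
θ=160°: P = B + 1.25·ex + 0.61·ey = (0.2554,-0.3696)
θ=274°: B = A + 1.00·(cos274°, sin274°) = (0.0698, -0.9976)
θ=274°: |BD| = 5.0302
θ=274°: circle(B,5.00) ∩ circle(D,5.00): a=2.5151, h=4.3214
θ=274°:   candidates: C₊=(1.6779,3.7368) cross=21.737; C₋=(3.3919,-4.7343) cross=-21.737
θ=274°:   branch - wants cross < 0 → take C=(3.3919,-4.7343) (cross=-21.737)
θ=274°: ex = (C−B)/|BC| = (0.6644,-0.7474); ey = (0.7474,0.6644)
θ=274°: P = B + 1.25·ex + 0.61·ey = (1.3562,-1.5265)

θ=53°: 1.54 -0.23
θ=153°: 0.29 -0.29
θ=160°: 0.26 -0.37
θ=274°: 1.36 -1.53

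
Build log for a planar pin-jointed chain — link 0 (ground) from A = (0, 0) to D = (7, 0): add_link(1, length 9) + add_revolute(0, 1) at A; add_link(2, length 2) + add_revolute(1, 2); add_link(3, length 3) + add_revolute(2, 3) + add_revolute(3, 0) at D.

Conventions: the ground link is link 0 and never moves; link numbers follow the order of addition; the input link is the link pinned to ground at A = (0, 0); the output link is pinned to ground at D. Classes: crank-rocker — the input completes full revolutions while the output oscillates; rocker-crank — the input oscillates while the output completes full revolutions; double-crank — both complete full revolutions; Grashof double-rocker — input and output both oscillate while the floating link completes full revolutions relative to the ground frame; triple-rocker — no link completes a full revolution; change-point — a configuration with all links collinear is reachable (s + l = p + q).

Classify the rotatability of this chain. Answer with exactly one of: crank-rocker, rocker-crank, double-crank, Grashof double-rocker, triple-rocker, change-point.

lengths: ground=7, input=9, coupler=2, output=3
sorted: s=2 (shortest), l=9 (longest), p+q=10
s + l = 11 vs p + q = 10
s + l > p + q → non-Grashof → no link fully rotates → triple-rocker

triple-rocker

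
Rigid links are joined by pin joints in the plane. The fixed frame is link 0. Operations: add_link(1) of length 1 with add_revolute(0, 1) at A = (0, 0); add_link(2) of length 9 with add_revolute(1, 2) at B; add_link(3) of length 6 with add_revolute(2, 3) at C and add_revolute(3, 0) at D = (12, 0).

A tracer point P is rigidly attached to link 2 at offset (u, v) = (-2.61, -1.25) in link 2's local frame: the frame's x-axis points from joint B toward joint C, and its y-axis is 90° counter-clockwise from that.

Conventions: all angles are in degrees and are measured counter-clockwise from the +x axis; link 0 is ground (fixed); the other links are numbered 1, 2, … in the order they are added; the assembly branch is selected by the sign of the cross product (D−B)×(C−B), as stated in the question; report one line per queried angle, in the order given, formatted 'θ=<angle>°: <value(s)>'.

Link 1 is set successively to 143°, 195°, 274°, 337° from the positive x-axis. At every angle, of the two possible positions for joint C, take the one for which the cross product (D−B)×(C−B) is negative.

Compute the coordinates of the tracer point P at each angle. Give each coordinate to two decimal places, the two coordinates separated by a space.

A=(0,0), D=(12.00,0)
θ=143°: B = A + 1.00·(cos143°, sin143°) = (-0.7986, 0.6018)
θ=143°: |BD| = 12.8128
θ=143°: circle(B,9.00) ∩ circle(D,6.00): a=8.1624, h=3.7914
θ=143°:   candidates: C₊=(7.5329,4.0056) cross=48.578; C₋=(7.1767,-3.5688) cross=-48.578
θ=143°:   branch - wants cross < 0 → take C=(7.1767,-3.5688) (cross=-48.578)
θ=143°: ex = (C−B)/|BC| = (0.8862,-0.4634); ey = (0.4634,0.8862)
θ=143°: P = B + -2.61·ex + -1.25·ey = (-3.6907,0.7036)
θ=195°: B = A + 1.00·(cos195°, sin195°) = (-0.9659, -0.2588)
θ=195°: |BD| = 12.9685
θ=195°: circle(B,9.00) ∩ circle(D,6.00): a=8.2192, h=3.6666
θ=195°:   candidates: C₊=(7.1785,3.5711) cross=47.551; C₋=(7.3248,-3.7607) cross=-47.551
θ=195°:   branch - wants cross < 0 → take C=(7.3248,-3.7607) (cross=-47.551)
θ=195°: ex = (C−B)/|BC| = (0.9212,-0.3891); ey = (0.3891,0.9212)
θ=195°: P = B + -2.61·ex + -1.25·ey = (-3.8566,-0.3948)
θ=274°: B = A + 1.00·(cos274°, sin274°) = (0.0698, -0.9976)
θ=274°: |BD| = 11.9719
θ=274°: circle(B,9.00) ∩ circle(D,6.00): a=7.8653, h=4.3745
θ=274°:   candidates: C₊=(7.5432,4.0171) cross=52.371; C₋=(8.2723,-4.7015) cross=-52.371
θ=274°:   branch - wants cross < 0 → take C=(8.2723,-4.7015) (cross=-52.371)
θ=274°: ex = (C−B)/|BC| = (0.9114,-0.4115); ey = (0.4115,0.9114)
θ=274°: P = B + -2.61·ex + -1.25·ey = (-2.8234,-1.0627)
θ=337°: B = A + 1.00·(cos337°, sin337°) = (0.9205, -0.3907)
θ=337°: |BD| = 11.0864
θ=337°: circle(B,9.00) ∩ circle(D,6.00): a=7.5727, h=4.8635
θ=337°:   candidates: C₊=(8.3171,4.7367) cross=53.919; C₋=(8.6599,-4.9844) cross=-53.919
θ=337°:   branch - wants cross < 0 → take C=(8.6599,-4.9844) (cross=-53.919)
θ=337°: ex = (C−B)/|BC| = (0.8599,-0.5104); ey = (0.5104,0.8599)
θ=337°: P = B + -2.61·ex + -1.25·ey = (-1.9619,-0.1335)

θ=143°: -3.69 0.70
θ=195°: -3.86 -0.39
θ=274°: -2.82 -1.06
θ=337°: -1.96 -0.13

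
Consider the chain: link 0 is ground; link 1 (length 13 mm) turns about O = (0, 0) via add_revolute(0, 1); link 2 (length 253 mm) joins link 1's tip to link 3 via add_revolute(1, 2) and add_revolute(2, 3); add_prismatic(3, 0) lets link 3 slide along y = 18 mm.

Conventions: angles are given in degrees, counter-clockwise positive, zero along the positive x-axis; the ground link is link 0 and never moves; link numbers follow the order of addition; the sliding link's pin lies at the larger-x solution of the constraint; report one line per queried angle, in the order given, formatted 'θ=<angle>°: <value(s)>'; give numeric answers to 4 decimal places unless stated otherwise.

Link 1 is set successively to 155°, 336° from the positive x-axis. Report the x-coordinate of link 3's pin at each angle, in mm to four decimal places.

geometry: r = 13 mm, L = 253 mm, e = 18 mm
θ=155°: crank pin P = (r cos θ, r sin θ) = (-11.782001, 5.494037)
θ=155°: h = r sin θ − e = 5.494037 − 18 = -12.505963
θ=155°: x = r cos θ + √(L² − h²) = -11.782001 + 252.690722 = 240.908721
θ=336°: crank pin P = (r cos θ, r sin θ) = (11.876091, -5.287576)
θ=336°: h = r sin θ − e = -5.287576 − 18 = -23.287576
θ=336°: x = r cos θ + √(L² − h²) = 11.876091 + 251.925959 = 263.802050

θ=155°: 240.9087
θ=336°: 263.8020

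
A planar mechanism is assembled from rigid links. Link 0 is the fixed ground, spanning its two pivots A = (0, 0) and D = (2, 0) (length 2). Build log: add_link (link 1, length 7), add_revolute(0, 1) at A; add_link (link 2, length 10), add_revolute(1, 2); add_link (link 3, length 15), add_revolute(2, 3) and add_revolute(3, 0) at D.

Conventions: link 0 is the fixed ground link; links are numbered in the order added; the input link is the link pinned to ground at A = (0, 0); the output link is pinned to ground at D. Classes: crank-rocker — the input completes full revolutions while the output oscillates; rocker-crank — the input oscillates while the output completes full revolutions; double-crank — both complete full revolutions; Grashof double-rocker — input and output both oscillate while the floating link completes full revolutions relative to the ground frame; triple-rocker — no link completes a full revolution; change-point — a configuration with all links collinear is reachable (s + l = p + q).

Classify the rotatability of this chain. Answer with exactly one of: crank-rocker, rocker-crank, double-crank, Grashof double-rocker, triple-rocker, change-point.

lengths: ground=2, input=7, coupler=10, output=15
sorted: s=2 (shortest), l=15 (longest), p+q=17
s + l = 17 vs p + q = 17
s + l = p + q → change-point (collinear configuration reachable)

change-point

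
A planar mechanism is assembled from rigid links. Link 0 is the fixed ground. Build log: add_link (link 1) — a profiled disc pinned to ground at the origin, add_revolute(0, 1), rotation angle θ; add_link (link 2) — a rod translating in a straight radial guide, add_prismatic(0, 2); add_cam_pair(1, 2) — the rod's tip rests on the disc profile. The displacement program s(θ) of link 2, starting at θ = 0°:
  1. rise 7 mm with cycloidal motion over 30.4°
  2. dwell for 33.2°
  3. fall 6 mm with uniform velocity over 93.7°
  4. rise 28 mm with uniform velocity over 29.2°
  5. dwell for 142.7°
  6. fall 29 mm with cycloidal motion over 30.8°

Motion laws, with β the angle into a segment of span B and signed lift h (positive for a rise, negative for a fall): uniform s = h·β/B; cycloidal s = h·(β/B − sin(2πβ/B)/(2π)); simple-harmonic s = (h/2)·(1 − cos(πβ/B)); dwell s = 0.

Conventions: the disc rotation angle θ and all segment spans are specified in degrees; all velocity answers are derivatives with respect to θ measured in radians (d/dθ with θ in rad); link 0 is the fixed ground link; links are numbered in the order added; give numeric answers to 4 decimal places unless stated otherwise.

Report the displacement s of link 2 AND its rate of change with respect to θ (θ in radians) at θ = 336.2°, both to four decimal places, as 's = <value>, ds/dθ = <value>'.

seg 1 [0°–30.4°] cycloidal, h=7: full span → s += 7 → s = 7.0000
seg 2 [30.4°–63.6°] dwell: s stays 7.0000
seg 3 [63.6°–157.3°] uniform, h=-6: full span → s += -6 → s = 1.0000
seg 4 [157.3°–186.5°] uniform, h=28: full span → s += 28 → s = 29.0000
seg 5 [186.5°–329.2°] dwell: s stays 29.0000
seg 6 [329.2°–360°] cycloidal, h=-29: θ=336.2° here. β=7, B=30.8. -29·(0.2273 − sin(2π·0.2273)/(2π)) = -2.0224 → s = 26.9776
velocity in seg [329.2°–360°] (cycloidal), θ in radians: β = 7° = 0.1222 rad, B = 30.8° = 0.5376 rad; ds/dθ = (h/B)(1 − cos(2πβ/B)) = ((-29)/0.5376)(1 − cos(2π·0.2273)) = -46.269820 mm/rad

s = 26.9776, ds/dθ = -46.2698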